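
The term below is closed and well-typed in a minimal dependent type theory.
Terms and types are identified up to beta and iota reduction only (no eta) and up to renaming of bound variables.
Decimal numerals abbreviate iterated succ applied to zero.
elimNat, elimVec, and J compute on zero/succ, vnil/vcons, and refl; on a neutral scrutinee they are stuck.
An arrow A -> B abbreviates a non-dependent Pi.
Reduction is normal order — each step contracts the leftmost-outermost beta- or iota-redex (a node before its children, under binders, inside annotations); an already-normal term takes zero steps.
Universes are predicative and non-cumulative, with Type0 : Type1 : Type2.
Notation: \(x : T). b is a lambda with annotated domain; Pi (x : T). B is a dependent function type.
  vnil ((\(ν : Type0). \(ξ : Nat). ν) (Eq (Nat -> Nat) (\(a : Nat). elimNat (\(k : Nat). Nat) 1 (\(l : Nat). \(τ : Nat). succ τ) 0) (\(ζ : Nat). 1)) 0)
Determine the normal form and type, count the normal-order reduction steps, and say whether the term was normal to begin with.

reduced normal form:
  vnil (Eq (Nat -> Nat) (\(ν : Nat). 1) (\(ξ : Nat). 1))
type:
  Vec (Eq (Nat -> Nat) (\(ν : Nat). 1) (\(ξ : Nat). 1)) 0
reduction steps (normal order): 3
term was already normal: no
first contracted redex: a beta-redex


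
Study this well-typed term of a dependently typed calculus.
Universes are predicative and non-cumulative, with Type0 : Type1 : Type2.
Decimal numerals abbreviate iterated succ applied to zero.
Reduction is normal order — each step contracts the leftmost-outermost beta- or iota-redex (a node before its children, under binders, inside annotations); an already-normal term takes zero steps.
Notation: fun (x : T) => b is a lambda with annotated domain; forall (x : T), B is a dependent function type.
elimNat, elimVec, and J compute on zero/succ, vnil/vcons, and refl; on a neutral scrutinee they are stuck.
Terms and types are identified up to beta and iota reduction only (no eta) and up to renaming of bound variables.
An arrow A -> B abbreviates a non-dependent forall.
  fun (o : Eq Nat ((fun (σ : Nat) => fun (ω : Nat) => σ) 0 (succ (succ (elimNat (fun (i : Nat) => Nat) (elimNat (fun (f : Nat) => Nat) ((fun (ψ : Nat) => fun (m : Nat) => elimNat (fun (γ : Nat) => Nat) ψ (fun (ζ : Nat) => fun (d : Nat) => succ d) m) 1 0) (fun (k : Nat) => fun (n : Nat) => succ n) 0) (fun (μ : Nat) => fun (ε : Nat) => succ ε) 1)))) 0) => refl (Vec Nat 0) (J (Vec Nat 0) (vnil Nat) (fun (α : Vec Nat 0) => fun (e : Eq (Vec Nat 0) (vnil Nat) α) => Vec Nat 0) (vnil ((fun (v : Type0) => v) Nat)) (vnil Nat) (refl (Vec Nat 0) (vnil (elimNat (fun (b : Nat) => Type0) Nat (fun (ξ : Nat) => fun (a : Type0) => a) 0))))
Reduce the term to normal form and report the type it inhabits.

resulting normal form:
  fun (o : Eq Nat 0 0) => refl (Vec Nat 0) (vnil Nat)
type:
  Eq Nat 0 0 -> Eq (Vec Nat 0) (vnil Nat) (vnil Nat)
observation: 4 normal-order steps separate the term from its normal form.


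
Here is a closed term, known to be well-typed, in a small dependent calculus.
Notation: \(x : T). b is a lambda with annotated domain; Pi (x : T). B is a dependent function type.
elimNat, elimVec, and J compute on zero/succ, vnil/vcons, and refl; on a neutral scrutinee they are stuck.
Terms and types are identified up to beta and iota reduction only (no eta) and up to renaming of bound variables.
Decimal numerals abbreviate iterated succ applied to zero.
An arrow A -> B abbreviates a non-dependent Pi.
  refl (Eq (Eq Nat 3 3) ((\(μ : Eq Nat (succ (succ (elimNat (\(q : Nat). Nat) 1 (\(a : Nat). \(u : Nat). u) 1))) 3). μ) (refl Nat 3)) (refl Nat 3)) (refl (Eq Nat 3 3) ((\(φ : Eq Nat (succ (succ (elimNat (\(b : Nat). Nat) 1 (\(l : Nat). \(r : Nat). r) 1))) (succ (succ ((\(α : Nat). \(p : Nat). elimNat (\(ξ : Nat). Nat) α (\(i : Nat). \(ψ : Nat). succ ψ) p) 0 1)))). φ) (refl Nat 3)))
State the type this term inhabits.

type:
  Eq (Eq (Eq Nat 3 3) (refl Nat 3) (refl Nat 3)) (refl (Eq Nat 3 3) (refl Nat 3)) (refl (Eq Nat 3 3) (refl Nat 3))


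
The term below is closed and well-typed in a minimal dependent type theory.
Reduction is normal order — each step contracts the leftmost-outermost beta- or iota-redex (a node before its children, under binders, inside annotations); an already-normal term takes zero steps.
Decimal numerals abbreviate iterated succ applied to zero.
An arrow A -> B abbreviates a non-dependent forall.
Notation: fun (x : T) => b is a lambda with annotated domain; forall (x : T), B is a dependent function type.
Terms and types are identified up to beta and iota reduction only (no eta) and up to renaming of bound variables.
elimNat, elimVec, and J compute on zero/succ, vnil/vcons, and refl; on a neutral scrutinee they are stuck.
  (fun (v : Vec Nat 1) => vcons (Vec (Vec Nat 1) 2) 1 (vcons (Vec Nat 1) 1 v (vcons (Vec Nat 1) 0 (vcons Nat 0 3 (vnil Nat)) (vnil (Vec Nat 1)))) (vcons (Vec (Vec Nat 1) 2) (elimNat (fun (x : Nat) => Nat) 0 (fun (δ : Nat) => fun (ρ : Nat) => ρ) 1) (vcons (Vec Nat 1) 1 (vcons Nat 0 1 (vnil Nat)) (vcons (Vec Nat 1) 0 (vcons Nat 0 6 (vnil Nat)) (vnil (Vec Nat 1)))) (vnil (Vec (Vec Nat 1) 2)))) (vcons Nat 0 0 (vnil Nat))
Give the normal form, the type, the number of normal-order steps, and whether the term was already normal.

normal form:
  vcons (Vec (Vec Nat 1) 2) 1 (vcons (Vec Nat 1) 1 (vcons Nat 0 0 (vnil Nat)) (vcons (Vec Nat 1) 0 (vcons Nat 0 3 (vnil Nat)) (vnil (Vec Nat 1)))) (vcons (Vec (Vec Nat 1) 2) 0 (vcons (Vec Nat 1) 1 (vcons Nat 0 1 (vnil Nat)) (vcons (Vec Nat 1) 0 (vcons Nat 0 6 (vnil Nat)) (vnil (Vec Nat 1)))) (vnil (Vec (Vec Nat 1) 2)))
type:
  Vec (Vec (Vec Nat 1) 2) 2
steps to reach normal form (normal order): 5
term was already normal: no
first redex: a beta-redex


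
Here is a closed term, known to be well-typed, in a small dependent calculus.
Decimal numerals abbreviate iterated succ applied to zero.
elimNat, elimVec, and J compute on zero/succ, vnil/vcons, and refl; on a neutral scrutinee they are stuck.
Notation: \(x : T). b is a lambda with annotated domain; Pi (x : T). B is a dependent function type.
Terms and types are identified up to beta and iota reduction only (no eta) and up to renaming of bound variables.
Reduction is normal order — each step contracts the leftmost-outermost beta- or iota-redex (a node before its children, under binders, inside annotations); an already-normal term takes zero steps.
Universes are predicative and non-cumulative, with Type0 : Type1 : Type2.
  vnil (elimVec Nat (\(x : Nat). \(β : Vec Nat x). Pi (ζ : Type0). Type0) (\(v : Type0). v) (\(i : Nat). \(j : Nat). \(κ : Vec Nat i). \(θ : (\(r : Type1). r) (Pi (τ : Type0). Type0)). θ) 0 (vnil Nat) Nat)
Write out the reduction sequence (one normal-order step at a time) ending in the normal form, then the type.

reduction (normal order):
  vnil (elimVec Nat (\(x : Nat). \(β : Vec Nat x). Pi (ζ : Type0). Type0) (\(v : Type0). v) (\(i : Nat). \(j : Nat). \(κ : Vec Nat i). \(θ : (\(r : Type1). r) (Pi (τ : Type0). Type0)). θ) 0 (vnil Nat) Nat)
  ~> vnil ((\(x : Type0). x) Nat)
  ~> vnil Nat
inferred type:
  Vec Nat 0


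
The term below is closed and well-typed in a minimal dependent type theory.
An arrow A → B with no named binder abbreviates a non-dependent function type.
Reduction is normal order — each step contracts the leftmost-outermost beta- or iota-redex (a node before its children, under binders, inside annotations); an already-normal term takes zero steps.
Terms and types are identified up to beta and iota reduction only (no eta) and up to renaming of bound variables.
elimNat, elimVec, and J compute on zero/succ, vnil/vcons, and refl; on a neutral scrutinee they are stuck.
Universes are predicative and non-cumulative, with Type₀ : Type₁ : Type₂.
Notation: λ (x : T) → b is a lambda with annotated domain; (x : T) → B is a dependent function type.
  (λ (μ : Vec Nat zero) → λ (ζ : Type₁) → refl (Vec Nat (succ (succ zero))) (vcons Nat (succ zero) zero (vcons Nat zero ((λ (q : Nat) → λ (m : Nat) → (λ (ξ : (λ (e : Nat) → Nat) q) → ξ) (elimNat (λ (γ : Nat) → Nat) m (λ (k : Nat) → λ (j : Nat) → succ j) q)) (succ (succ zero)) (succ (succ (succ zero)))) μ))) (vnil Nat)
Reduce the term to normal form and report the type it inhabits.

normal form:
  λ (μ : Type₁) → refl (Vec Nat (succ (succ zero))) (vcons Nat (succ zero) zero (vcons Nat zero (succ (succ (succ (succ (succ zero))))) (vnil Nat)))
type:
  Type₁ → Eq (Vec Nat (succ (succ zero))) (vcons Nat (succ zero) zero (vcons Nat zero (succ (succ (succ (succ (succ zero))))) (vnil Nat))) (vcons Nat (succ zero) zero (vcons Nat zero (succ (succ (succ (succ (succ zero))))) (vnil Nat)))


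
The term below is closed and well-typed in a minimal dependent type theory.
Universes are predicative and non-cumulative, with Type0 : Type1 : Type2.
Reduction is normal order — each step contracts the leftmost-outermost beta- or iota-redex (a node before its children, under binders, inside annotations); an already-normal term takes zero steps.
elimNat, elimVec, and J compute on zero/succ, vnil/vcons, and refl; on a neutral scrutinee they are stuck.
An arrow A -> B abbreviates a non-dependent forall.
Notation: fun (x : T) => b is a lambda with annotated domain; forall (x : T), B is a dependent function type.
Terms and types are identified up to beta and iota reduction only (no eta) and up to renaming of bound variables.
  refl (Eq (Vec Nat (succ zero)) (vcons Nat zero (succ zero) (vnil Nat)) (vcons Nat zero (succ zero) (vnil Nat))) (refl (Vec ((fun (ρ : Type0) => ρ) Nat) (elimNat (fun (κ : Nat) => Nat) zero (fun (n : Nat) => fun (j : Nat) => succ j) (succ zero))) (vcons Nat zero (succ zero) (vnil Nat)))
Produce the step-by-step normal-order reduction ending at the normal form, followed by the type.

reduction (normal order):
  refl (Eq (Vec Nat (succ zero)) (vcons Nat zero (succ zero) (vnil Nat)) (vcons Nat zero (succ zero) (vnil Nat))) (refl (Vec ((fun (ρ : Type0) => ρ) Nat) (elimNat (fun (κ : Nat) => Nat) zero (fun (n : Nat) => fun (j : Nat) => succ j) (succ zero))) (vcons Nat zero (succ zero) (vnil Nat)))
  ~> refl (Eq (Vec Nat (succ zero)) (vcons Nat zero (succ zero) (vnil Nat)) (vcons Nat zero (succ zero) (vnil Nat))) (refl (Vec Nat (elimNat (fun (ρ : Nat) => Nat) zero (fun (κ : Nat) => fun (n : Nat) => succ n) (succ zero))) (vcons Nat zero (succ zero) (vnil Nat)))
  ~> refl (Eq (Vec Nat (succ zero)) (vcons Nat zero (succ zero) (vnil Nat)) (vcons Nat zero (succ zero) (vnil Nat))) (refl (Vec Nat ((fun (ρ : Nat) => fun (κ : Nat) => succ κ) zero (elimNat (fun (n : Nat) => Nat) zero (fun (j : Nat) => fun (x : Nat) => succ x) zero))) (vcons Nat zero (succ zero) (vnil Nat)))
  ~> refl (Eq (Vec Nat (succ zero)) (vcons Nat zero (succ zero) (vnil Nat)) (vcons Nat zero (succ zero) (vnil Nat))) (refl (Vec Nat ((fun (ρ : Nat) => succ ρ) (elimNat (fun (κ : Nat) => Nat) zero (fun (n : Nat) => fun (j : Nat) => succ j) zero))) (vcons Nat zero (succ zero) (vnil Nat)))
  ~> refl (Eq (Vec Nat (succ zero)) (vcons Nat zero (succ zero) (vnil Nat)) (vcons Nat zero (succ zero) (vnil Nat))) (refl (Vec Nat (succ (elimNat (fun (ρ : Nat) => Nat) zero (fun (κ : Nat) => fun (n : Nat) => succ n) zero))) (vcons Nat zero (succ zero) (vnil Nat)))
  ~> refl (Eq (Vec Nat (succ zero)) (vcons Nat zero (succ zero) (vnil Nat)) (vcons Nat zero (succ zero) (vnil Nat))) (refl (Vec Nat (succ zero)) (vcons Nat zero (succ zero) (vnil Nat)))
type:
  Eq (Eq (Vec Nat (succ zero)) (vcons Nat zero (succ zero) (vnil Nat)) (vcons Nat zero (succ zero) (vnil Nat))) (refl (Vec Nat (succ zero)) (vcons Nat zero (succ zero) (vnil Nat))) (refl (Vec Nat (succ zero)) (vcons Nat zero (succ zero) (vnil Nat)))


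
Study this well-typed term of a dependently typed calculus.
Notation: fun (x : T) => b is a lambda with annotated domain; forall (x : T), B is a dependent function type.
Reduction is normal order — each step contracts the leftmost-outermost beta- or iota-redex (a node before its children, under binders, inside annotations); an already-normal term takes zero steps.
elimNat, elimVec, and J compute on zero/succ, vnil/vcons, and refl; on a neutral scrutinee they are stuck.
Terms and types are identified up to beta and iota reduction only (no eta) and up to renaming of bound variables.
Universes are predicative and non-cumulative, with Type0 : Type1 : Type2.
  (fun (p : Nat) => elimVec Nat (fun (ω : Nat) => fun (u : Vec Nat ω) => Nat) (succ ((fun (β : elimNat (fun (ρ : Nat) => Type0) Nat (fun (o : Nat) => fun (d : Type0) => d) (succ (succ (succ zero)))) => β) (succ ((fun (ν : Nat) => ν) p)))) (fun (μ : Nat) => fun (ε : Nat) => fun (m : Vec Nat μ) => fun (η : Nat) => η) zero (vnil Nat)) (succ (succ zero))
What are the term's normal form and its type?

resulting normal form:
  succ (succ (succ (succ zero)))
inferred type:
  Nat


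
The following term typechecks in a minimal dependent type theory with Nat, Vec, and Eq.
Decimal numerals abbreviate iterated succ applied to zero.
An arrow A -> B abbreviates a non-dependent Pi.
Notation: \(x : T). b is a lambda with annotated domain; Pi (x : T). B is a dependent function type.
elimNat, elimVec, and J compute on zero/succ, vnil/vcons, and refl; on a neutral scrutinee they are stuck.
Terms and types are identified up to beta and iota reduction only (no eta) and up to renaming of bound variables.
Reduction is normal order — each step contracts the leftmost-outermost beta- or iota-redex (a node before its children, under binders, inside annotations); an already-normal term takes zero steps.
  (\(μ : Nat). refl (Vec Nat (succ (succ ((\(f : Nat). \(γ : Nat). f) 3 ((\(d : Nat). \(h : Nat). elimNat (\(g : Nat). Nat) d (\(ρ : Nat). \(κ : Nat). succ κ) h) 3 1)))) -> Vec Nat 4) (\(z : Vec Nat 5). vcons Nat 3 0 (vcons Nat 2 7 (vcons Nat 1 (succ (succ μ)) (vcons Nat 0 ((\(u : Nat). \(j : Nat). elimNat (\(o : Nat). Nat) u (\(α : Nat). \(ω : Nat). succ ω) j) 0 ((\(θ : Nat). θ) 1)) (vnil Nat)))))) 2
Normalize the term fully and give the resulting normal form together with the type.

reduced normal form:
  refl (Vec Nat 5 -> Vec Nat 4) (\(μ : Vec Nat 5). vcons Nat 3 0 (vcons Nat 2 7 (vcons Nat 1 4 (vcons Nat 0 1 (vnil Nat)))))
type:
  Eq (Vec Nat 5 -> Vec Nat 4) (\(μ : Vec Nat 5). vcons Nat 3 0 (vcons Nat 2 7 (vcons Nat 1 4 (vcons Nat 0 1 (vnil Nat))))) (\(f : Vec Nat 5). vcons Nat 3 0 (vcons Nat 2 7 (vcons Nat 1 4 (vcons Nat 0 1 (vnil Nat)))))
observation: normalization takes exactly 10 steps under the normal-order strategy.


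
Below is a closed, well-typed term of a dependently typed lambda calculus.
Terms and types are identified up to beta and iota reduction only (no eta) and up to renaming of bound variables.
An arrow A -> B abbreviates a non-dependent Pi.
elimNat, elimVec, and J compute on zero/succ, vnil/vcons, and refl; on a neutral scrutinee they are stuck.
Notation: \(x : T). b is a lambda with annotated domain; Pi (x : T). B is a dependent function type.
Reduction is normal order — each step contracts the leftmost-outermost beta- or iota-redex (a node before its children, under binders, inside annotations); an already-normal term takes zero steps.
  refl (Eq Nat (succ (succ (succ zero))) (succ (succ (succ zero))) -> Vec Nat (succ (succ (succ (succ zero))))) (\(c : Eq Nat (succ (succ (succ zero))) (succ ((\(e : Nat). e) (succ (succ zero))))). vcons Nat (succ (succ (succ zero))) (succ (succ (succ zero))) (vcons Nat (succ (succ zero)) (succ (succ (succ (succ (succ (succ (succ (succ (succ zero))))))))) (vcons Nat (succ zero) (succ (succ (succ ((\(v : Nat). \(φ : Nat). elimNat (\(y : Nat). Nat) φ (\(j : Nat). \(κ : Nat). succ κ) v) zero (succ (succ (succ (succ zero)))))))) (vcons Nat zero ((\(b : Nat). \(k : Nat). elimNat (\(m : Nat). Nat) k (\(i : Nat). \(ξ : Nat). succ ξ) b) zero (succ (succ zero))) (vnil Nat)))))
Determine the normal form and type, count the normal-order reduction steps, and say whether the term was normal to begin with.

reduced normal form:
  refl (Eq Nat (succ (succ (succ zero))) (succ (succ (succ zero))) -> Vec Nat (succ (succ (succ (succ zero))))) (\(c : Eq Nat (succ (succ (succ zero))) (succ (succ (succ zero)))). vcons Nat (succ (succ (succ zero))) (succ (succ (succ zero))) (vcons Nat (succ (succ zero)) (succ (succ (succ (succ (succ (succ (succ (succ (succ zero))))))))) (vcons Nat (succ zero) (succ (succ (succ (succ (succ (succ (succ zero))))))) (vcons Nat zero (succ (succ zero)) (vnil Nat)))))
the term's type:
  Eq (Eq Nat (succ (succ (succ zero))) (succ (succ (succ zero))) -> Vec Nat (succ (succ (succ (succ zero))))) (\(c : Eq Nat (succ (succ (succ zero))) (succ (succ (succ zero)))). vcons Nat (succ (succ (succ zero))) (succ (succ (succ zero))) (vcons Nat (succ (succ zero)) (succ (succ (succ (succ (succ (succ (succ (succ (succ zero))))))))) (vcons Nat (succ zero) (succ (succ (succ (succ (succ (succ (succ zero))))))) (vcons Nat zero (succ (succ zero)) (vnil Nat))))) (\(e : Eq Nat (succ (succ (succ zero))) (succ (succ (succ zero)))). vcons Nat (succ (succ (succ zero))) (succ (succ (succ zero))) (vcons Nat (succ (succ zero)) (succ (succ (succ (succ (succ (succ (succ (succ (succ zero))))))))) (vcons Nat (succ zero) (succ (succ (succ (succ (succ (succ (succ zero))))))) (vcons Nat zero (succ (succ zero)) (vnil Nat)))))
reduction steps (normal order): 7
term was already normal: no
first redex: a beta-redex


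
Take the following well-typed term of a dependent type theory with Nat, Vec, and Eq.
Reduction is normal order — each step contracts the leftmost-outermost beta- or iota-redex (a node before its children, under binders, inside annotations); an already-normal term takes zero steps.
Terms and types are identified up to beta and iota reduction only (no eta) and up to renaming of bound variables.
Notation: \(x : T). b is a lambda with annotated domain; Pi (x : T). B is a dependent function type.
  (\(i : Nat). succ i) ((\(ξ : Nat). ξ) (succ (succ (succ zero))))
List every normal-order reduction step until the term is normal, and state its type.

reduction (normal order):
  (\(i : Nat). succ i) ((\(ξ : Nat). ξ) (succ (succ (succ zero))))
  ~> succ ((\(i : Nat). i) (succ (succ (succ zero))))
  ~> succ (succ (succ (succ zero)))
type:
  Nat


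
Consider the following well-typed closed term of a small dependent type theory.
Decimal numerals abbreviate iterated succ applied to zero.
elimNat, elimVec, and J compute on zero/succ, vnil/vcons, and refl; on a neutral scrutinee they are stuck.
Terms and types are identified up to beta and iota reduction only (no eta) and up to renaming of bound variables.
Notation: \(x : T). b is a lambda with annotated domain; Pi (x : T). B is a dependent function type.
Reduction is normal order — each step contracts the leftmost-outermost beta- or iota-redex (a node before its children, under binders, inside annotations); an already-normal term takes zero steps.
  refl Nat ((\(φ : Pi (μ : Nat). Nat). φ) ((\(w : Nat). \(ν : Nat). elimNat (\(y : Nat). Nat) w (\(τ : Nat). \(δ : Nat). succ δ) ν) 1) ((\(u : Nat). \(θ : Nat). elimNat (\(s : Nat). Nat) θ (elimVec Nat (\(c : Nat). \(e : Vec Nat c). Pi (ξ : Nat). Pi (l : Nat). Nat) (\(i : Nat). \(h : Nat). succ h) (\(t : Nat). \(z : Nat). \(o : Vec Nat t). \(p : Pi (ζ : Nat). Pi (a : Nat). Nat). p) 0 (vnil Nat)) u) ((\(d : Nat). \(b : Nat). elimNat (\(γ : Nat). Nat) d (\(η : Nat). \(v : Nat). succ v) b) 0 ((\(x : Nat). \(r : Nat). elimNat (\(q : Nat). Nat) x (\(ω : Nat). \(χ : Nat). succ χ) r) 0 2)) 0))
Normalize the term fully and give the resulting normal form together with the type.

normal form:
  refl Nat 3
inferred type:
  Eq Nat 3 3


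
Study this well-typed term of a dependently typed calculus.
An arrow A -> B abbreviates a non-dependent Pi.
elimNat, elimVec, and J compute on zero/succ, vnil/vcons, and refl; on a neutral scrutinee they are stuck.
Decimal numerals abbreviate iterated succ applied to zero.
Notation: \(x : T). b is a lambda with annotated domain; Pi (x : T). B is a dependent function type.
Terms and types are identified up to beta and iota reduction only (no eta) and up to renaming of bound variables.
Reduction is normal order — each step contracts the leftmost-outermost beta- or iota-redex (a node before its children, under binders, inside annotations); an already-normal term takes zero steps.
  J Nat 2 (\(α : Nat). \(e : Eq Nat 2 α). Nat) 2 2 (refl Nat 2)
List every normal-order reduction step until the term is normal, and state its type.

normal-order reduction sequence:
  J Nat 2 (\(α : Nat). \(e : Eq Nat 2 α). Nat) 2 2 (refl Nat 2)
  ~> 2
inferred type:
  Nat


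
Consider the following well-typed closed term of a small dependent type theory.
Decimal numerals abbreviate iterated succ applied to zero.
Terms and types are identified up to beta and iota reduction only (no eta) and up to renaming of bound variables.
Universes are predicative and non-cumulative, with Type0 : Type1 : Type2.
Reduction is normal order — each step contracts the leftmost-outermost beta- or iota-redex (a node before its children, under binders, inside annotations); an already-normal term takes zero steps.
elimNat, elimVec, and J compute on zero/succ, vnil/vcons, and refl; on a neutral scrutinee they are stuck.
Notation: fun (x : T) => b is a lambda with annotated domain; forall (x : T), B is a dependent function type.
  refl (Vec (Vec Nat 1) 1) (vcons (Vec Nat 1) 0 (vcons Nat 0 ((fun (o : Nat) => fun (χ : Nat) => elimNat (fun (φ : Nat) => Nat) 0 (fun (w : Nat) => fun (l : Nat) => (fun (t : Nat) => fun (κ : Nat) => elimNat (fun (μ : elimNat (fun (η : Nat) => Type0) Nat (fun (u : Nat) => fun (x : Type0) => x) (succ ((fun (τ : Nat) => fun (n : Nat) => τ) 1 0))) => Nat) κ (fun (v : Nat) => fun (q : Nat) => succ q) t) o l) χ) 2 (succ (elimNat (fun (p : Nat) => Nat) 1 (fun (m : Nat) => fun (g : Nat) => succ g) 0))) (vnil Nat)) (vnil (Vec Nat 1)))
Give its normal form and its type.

resulting normal form:
  refl (Vec (Vec Nat 1) 1) (vcons (Vec Nat 1) 0 (vcons Nat 0 4 (vnil Nat)) (vnil (Vec Nat 1)))
the term's type:
  Eq (Vec (Vec Nat 1) 1) (vcons (Vec Nat 1) 0 (vcons Nat 0 4 (vnil Nat)) (vnil (Vec Nat 1))) (vcons (Vec Nat 1) 0 (vcons Nat 0 4 (vnil Nat)) (vnil (Vec Nat 1)))


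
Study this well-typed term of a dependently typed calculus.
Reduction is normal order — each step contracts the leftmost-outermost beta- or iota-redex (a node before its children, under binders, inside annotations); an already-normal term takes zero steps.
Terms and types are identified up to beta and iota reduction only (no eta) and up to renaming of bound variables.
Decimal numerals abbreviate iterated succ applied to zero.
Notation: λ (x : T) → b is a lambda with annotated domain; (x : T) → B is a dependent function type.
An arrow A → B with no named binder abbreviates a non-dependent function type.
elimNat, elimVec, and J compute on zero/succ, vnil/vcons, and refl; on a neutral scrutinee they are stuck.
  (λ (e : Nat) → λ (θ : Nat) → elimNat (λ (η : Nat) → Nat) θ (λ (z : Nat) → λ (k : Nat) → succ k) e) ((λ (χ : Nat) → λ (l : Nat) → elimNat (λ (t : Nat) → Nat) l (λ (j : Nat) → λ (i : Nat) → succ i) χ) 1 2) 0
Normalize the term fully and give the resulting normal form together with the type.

normal form:
  3
type:
  Nat
observation: reduction starts at a beta-redex, and 18 normal-order steps reach the normal form.


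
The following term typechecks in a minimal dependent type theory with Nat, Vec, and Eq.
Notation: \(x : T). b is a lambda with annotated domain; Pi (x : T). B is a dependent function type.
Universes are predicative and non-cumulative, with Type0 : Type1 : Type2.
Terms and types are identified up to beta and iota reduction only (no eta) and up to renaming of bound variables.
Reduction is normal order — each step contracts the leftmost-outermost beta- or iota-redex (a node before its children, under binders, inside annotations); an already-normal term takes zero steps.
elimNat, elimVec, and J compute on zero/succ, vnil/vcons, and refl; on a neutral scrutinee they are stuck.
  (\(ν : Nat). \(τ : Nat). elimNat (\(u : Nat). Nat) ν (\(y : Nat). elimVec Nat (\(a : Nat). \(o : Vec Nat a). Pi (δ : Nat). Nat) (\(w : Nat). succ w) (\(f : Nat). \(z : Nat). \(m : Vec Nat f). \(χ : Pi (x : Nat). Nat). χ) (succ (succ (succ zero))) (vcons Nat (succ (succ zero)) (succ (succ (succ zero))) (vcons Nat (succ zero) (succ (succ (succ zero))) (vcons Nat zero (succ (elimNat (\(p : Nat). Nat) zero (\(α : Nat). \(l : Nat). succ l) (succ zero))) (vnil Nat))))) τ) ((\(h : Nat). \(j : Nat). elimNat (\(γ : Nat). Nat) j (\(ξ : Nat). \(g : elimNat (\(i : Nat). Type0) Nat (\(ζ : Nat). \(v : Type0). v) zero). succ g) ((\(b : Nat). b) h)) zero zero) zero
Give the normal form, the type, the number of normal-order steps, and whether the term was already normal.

normal form:
  zero
the term's type:
  Nat
reduction steps (normal order): 8
already normal: no
first redex: a beta-redex


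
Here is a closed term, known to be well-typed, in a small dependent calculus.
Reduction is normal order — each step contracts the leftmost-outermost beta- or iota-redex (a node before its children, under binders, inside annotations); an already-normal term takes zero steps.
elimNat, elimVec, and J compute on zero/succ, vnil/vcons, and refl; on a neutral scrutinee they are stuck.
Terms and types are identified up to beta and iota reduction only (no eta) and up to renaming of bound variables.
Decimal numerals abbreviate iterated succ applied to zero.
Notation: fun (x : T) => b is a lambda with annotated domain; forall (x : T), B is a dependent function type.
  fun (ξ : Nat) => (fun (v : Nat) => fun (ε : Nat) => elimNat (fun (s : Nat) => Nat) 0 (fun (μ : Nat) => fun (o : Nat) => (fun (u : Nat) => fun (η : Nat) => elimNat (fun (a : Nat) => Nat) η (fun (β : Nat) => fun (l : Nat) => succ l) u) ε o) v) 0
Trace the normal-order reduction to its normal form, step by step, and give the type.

reduction (normal order):
  fun (ξ : Nat) => (fun (v : Nat) => fun (ε : Nat) => elimNat (fun (s : Nat) => Nat) 0 (fun (μ : Nat) => fun (o : Nat) => (fun (u : Nat) => fun (η : Nat) => elimNat (fun (a : Nat) => Nat) η (fun (β : Nat) => fun (l : Nat) => succ l) u) ε o) v) 0
  ~> fun (ξ : Nat) => fun (v : Nat) => elimNat (fun (ε : Nat) => Nat) 0 (fun (s : Nat) => fun (μ : Nat) => (fun (o : Nat) => fun (u : Nat) => elimNat (fun (η : Nat) => Nat) u (fun (a : Nat) => fun (β : Nat) => succ β) o) v μ) 0
  ~> fun (ξ : Nat) => fun (v : Nat) => 0
type:
  forall (ξ : Nat), forall (v : Nat), Nat


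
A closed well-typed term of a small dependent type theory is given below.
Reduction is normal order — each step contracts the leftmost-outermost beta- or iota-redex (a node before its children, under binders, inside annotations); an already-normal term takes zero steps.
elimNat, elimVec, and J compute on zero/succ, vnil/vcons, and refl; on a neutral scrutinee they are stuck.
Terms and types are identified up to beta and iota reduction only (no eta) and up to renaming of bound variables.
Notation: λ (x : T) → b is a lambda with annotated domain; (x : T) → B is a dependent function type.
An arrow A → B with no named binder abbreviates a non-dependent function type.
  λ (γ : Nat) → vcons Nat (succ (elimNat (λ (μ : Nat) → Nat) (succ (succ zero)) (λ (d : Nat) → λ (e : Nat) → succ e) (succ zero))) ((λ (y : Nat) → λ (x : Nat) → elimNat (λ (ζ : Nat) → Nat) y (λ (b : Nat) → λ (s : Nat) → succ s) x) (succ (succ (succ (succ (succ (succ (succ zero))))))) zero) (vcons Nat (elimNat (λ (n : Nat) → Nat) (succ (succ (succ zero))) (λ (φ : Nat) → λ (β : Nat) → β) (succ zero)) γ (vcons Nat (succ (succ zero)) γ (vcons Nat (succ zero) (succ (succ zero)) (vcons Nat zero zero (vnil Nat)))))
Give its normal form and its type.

reduced normal form:
  λ (γ : Nat) → vcons Nat (succ (succ (succ (succ zero)))) (succ (succ (succ (succ (succ (succ (succ zero))))))) (vcons Nat (succ (succ (succ zero))) γ (vcons Nat (succ (succ zero)) γ (vcons Nat (succ zero) (succ (succ zero)) (vcons Nat zero zero (vnil Nat)))))
inferred type:
  Nat → Vec Nat (succ (succ (succ (succ (succ zero)))))


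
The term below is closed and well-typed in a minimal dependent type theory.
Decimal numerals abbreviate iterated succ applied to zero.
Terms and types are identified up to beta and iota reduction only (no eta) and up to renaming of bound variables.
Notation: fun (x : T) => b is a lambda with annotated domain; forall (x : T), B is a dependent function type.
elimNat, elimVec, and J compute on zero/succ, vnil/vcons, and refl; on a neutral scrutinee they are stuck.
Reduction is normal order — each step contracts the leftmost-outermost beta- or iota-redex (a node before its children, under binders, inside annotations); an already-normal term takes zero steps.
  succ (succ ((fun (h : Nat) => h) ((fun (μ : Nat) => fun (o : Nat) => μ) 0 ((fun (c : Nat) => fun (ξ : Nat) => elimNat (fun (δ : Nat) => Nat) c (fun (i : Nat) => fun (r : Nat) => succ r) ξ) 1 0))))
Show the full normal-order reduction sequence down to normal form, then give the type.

normal-order reduction:
  succ (succ ((fun (h : Nat) => h) ((fun (μ : Nat) => fun (o : Nat) => μ) 0 ((fun (c : Nat) => fun (ξ : Nat) => elimNat (fun (δ : Nat) => Nat) c (fun (i : Nat) => fun (r : Nat) => succ r) ξ) 1 0))))
  ~> succ (succ ((fun (h : Nat) => fun (μ : Nat) => h) 0 ((fun (o : Nat) => fun (c : Nat) => elimNat (fun (ξ : Nat) => Nat) o (fun (δ : Nat) => fun (i : Nat) => succ i) c) 1 0)))
  ~> succ (succ ((fun (h : Nat) => 0) ((fun (μ : Nat) => fun (o : Nat) => elimNat (fun (c : Nat) => Nat) μ (fun (ξ : Nat) => fun (δ : Nat) => succ δ) o) 1 0)))
  ~> 2
the term's type:
  Nat


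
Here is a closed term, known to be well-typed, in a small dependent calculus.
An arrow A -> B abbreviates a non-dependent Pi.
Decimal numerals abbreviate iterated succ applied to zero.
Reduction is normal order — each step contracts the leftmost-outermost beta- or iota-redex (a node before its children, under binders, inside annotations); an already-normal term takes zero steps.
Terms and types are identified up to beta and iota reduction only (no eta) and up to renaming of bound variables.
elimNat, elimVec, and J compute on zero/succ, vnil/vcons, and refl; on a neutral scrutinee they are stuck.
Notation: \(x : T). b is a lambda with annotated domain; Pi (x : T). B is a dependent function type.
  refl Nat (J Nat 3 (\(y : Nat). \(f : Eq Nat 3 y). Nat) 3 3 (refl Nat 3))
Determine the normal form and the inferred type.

reduced normal form:
  refl Nat 3
type:
  Eq Nat 3 3
observation: the first redex contracted is a J iota-redex; the normal form is reached in 1 normal-order step.


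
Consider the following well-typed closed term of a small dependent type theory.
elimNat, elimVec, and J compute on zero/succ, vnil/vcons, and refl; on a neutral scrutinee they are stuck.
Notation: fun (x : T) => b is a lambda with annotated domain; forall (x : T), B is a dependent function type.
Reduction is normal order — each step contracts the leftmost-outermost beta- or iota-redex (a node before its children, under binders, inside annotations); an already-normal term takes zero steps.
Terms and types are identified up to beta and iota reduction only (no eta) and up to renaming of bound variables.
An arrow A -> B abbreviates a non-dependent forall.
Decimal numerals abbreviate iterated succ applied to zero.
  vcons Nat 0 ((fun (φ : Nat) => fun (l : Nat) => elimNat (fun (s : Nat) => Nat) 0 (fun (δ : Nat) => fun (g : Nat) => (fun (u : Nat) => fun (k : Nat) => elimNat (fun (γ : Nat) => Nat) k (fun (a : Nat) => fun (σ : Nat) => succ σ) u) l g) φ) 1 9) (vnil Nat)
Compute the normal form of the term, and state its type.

resulting normal form:
  vcons Nat 0 9 (vnil Nat)
the term's type:
  Vec Nat 1
observation: reduction starts at a beta-redex, and 36 normal-order steps reach the normal form.


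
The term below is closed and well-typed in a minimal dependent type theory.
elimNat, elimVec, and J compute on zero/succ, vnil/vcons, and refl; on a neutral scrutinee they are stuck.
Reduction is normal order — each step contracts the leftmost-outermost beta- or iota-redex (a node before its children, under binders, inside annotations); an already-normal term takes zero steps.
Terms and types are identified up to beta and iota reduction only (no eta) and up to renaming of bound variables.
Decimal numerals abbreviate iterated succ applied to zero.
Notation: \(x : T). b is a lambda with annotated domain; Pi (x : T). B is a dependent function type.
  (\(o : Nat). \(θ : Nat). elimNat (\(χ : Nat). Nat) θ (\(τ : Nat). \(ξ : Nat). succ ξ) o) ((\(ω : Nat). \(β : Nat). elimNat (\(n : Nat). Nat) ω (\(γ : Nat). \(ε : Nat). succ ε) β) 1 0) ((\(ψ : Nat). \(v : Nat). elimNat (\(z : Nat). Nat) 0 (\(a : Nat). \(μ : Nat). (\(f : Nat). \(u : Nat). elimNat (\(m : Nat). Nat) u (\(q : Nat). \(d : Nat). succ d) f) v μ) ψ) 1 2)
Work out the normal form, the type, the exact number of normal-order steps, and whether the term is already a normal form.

reduced normal form:
  3
inferred type:
  Nat
reduction steps (normal order): 24
term was already normal: no
first contracted redex: a beta-redex


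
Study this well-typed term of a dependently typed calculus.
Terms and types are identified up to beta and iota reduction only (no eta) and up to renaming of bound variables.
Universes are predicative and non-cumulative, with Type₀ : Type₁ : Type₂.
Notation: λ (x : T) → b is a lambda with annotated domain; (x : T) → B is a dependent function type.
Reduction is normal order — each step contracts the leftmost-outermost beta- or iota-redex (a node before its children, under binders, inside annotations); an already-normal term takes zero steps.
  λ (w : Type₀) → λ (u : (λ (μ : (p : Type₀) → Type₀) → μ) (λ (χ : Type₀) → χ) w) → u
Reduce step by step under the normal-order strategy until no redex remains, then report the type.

normal-order reduction:
  λ (w : Type₀) → λ (u : (λ (μ : (p : Type₀) → Type₀) → μ) (λ (χ : Type₀) → χ) w) → u
  ~> λ (w : Type₀) → λ (u : (λ (μ : Type₀) → μ) w) → u
  ~> λ (w : Type₀) → λ (u : w) → u
the term's type:
  (w : Type₀) → (u : w) → w


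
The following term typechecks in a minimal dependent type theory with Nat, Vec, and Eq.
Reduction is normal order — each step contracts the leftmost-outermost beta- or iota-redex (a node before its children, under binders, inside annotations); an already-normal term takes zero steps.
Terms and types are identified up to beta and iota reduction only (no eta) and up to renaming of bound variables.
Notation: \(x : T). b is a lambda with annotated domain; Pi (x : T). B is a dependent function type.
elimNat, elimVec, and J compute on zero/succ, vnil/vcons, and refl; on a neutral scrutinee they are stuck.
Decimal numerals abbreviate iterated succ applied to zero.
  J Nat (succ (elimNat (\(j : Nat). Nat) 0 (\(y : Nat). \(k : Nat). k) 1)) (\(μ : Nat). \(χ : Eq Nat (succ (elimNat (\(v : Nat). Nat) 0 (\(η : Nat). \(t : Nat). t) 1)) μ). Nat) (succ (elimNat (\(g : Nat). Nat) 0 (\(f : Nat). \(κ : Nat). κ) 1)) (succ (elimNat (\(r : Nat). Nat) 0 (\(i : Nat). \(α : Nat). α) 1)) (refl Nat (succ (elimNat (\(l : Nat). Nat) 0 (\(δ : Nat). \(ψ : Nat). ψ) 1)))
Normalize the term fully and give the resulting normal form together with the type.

resulting normal form:
  1
inferred type:
  Nat
observation: the leftmost-outermost redex is a J iota-redex, and normalization takes 5 steps.


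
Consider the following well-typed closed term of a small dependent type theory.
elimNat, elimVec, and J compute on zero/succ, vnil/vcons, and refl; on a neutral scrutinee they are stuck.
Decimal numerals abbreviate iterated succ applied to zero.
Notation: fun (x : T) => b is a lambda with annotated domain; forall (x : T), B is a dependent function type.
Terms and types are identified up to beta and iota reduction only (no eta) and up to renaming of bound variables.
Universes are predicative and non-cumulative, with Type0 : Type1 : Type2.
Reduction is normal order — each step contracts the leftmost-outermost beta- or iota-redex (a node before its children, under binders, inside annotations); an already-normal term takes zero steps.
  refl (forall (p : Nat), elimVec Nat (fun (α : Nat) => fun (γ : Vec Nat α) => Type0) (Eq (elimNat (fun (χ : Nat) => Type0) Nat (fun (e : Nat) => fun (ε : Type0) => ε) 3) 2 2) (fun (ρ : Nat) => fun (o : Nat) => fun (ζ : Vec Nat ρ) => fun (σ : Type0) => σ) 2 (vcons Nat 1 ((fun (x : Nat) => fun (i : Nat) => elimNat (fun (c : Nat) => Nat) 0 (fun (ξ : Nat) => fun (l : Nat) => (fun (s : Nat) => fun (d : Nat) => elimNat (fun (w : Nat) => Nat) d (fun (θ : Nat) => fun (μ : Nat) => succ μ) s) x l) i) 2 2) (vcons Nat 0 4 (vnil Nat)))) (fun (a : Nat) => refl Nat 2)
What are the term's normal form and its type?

resulting normal form:
  refl (forall (p : Nat), Eq Nat 2 2) (fun (α : Nat) => refl Nat 2)
inferred type:
  Eq (forall (p : Nat), Eq Nat 2 2) (fun (α : Nat) => refl Nat 2) (fun (γ : Nat) => refl Nat 2)


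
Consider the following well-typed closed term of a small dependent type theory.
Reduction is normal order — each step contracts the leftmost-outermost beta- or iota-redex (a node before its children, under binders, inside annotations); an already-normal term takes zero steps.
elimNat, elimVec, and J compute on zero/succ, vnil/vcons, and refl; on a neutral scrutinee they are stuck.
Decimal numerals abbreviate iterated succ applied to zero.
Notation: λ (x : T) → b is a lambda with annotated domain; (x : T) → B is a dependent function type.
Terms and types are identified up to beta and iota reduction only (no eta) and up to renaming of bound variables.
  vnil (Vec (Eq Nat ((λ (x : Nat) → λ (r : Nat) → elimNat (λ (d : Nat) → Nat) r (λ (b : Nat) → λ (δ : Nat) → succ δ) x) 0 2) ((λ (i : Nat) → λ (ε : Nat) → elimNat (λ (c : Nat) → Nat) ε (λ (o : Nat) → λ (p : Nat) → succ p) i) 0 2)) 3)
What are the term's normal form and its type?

resulting normal form:
  vnil (Vec (Eq Nat 2 2) 3)
the term's type:
  Vec (Vec (Eq Nat 2 2) 3) 0
observation: the term reaches its normal form after 6 normal-order steps.


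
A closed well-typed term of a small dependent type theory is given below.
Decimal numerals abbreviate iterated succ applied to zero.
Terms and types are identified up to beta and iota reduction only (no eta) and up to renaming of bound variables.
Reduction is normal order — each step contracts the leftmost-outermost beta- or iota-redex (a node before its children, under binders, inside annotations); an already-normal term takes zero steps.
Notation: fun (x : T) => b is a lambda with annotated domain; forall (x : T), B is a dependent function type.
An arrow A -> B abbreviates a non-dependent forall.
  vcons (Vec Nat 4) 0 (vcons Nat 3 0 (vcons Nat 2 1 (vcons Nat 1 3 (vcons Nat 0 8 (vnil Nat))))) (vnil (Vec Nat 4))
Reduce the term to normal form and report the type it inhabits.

resulting normal form:
  vcons (Vec Nat 4) 0 (vcons Nat 3 0 (vcons Nat 2 1 (vcons Nat 1 3 (vcons Nat 0 8 (vnil Nat))))) (vnil (Vec Nat 4))
type:
  Vec (Vec Nat 4) 1
observation: no redex remains anywhere in the term; it is its own normal form.


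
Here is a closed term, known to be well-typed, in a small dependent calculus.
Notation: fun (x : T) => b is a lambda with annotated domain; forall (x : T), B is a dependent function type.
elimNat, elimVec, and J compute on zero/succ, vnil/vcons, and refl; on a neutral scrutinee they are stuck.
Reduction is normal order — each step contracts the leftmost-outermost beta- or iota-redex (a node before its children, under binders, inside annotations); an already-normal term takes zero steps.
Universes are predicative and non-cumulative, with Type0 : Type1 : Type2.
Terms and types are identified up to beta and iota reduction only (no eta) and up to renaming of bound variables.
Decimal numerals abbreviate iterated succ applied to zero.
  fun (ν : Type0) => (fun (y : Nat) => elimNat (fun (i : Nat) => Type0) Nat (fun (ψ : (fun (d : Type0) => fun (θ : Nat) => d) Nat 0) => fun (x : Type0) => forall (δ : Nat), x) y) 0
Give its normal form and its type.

resulting normal form:
  fun (ν : Type0) => Nat
inferred type:
  forall (ν : Type0), Type0
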